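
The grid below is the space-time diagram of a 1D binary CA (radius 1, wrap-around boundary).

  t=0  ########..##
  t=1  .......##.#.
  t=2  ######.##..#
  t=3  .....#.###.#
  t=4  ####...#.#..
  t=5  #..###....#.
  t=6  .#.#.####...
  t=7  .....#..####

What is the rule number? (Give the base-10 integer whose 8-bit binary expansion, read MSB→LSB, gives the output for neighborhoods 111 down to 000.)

  ### -> .   bit 7 = 0  t=0,i=0
  ##. -> #   bit 6 = 1  t=0,i=7
  #.# -> .   bit 5 = 0  t=1,i=9
  #.. -> #   bit 4 = 1  t=0,i=8
  .## -> #   bit 3 = 1  t=0,i=10
  .#. -> .   bit 2 = 0  t=1,i=10
  ..# -> .   bit 1 = 0  t=0,i=9
  ... -> #   bit 0 = 1  t=1,i=0
  bits 01011001 = 89

89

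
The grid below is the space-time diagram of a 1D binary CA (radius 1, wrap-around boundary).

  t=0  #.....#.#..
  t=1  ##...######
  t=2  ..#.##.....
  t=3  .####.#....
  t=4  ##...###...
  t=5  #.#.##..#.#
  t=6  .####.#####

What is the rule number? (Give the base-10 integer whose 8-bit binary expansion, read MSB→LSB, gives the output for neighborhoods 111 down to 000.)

62

  [7] ### => .  t=1,i=0
  [6] ##. => .  t=1,i=1
  [5] #.# => #  t=0,i=7
  [4] #.. => #  t=0,i=1
  [3] .## => #  t=1,i=5
  [2] .#. => #  t=0,i=0
  [1] ..# => #  t=0,i=5
  [0] ... => .  t=0,i=2
  bits 00111110 = 62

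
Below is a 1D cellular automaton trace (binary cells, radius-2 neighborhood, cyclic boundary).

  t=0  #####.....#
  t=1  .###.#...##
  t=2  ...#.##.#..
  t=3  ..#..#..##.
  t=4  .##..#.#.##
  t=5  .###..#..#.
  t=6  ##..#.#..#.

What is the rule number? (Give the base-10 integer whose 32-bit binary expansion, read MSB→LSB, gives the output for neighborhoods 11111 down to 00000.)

  nb #####: next=#  (t=0,i=1, bit31=1)
  nb ####.: next=#  (t=0,i=3, bit30=1)
  nb ###.#: next=#  (t=1,i=3, bit29=1)
  nb ###..: next=.  (t=0,i=4, bit28=0)
  nb ##.##: next=.  (t=1,i=0, bit27=0)
  nb ##.#.: next=.  (t=1,i=4, bit26=0)
  nb ##..#: next=#  (t=4,i=3, bit25=1)
  nb ##...: next=#  (t=0,i=5, bit24=1)
  nb #.###: next=.  (t=1,i=1, bit23=0)
  nb #.##.: next=#  (t=2,i=5, bit22=1)
  nb #.#.#: next=.  (t=4,i=7, bit21=0)
  nb #.#..: next=#  (t=1,i=5, bit20=1)
  nb #..##: next=#  (t=3,i=7, bit19=1)
  nb #..#.: next=.  (t=3,i=4, bit18=0)
  nb #...#: next=.  (t=1,i=7, bit17=0)
  nb #....: next=.  (t=0,i=6, bit16=0)
  nb .####: next=.  (t=0,i=0, bit15=0)
  nb .###.: next=.  (t=1,i=2, bit14=0)
  nb .##.#: next=.  (t=1,i=10, bit13=0)
  nb .##..: next=#  (t=3,i=9, bit12=1)
  nb .#.##: next=.  (t=2,i=4, bit11=0)
  nb .#.#.: next=#  (t=4,i=6, bit10=1)
  nb .#..#: next=.  (t=3,i=3, bit9=0)
  nb .#...: next=#  (t=1,i=6, bit8=1)
  nb ..###: next=#  (t=0,i=10, bit7=1)
  nb ..##.: next=.  (t=1,i=9, bit6=0)
  nb ..#.#: next=.  (t=2,i=3, bit5=0)
  nb ..#..: next=#  (t=3,i=2, bit4=1)
  nb ...##: next=#  (t=0,i=9, bit3=1)
  nb ...#.: next=#  (t=2,i=2, bit2=1)
  nb ....#: next=.  (t=0,i=8, bit1=0)
  nb .....: next=.  (t=0,i=7, bit0=0)
  bits 11100011010110000001010110011100 = 3814200732

3814200732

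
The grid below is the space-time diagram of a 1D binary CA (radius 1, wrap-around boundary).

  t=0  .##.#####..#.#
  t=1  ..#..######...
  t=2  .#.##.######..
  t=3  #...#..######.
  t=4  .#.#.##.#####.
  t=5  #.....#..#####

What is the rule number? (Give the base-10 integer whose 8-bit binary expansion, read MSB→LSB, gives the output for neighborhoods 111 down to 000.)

210

  ### -> #   bit 7 = 1  t=0,i=5
  ##. -> #   bit 6 = 1  t=0,i=2
  #.# -> .   bit 5 = 0  t=0,i=0
  #.. -> #   bit 4 = 1  t=0,i=9
  .## -> .   bit 3 = 0  t=0,i=1
  .#. -> .   bit 2 = 0  t=0,i=11
  ..# -> #   bit 1 = 1  t=0,i=10
  ... -> .   bit 0 = 0  t=1,i=0
  bits 11010010 = 210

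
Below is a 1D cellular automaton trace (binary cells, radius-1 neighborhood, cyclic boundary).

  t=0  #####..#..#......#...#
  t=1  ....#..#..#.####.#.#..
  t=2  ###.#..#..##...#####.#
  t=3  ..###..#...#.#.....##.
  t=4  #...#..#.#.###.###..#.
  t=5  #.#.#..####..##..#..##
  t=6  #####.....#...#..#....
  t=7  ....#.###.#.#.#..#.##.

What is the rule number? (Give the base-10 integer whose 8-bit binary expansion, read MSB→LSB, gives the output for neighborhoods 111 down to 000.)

  ### -> .   bit 7 = 0  t=0,i=0
  ##. -> #   bit 6 = 1  t=0,i=4
  #.# -> #   bit 5 = 1  t=1,i=11
  #.. -> .   bit 4 = 0  t=0,i=5
  .## -> .   bit 3 = 0  t=0,i=21
  .#. -> #   bit 2 = 1  t=0,i=7
  ..# -> .   bit 1 = 0  t=0,i=6
  ... -> #   bit 0 = 1  t=0,i=12
  bits 01100101 = 101

101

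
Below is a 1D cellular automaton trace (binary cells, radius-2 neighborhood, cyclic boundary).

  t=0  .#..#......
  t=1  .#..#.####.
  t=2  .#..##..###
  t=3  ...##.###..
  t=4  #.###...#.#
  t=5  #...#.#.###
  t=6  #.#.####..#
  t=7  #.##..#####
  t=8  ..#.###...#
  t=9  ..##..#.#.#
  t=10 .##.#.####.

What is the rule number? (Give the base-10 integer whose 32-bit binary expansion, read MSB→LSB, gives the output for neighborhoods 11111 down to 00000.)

1382755577

  nb #####: next=.  (t=7,i=8, bit31=0)
  nb ####.: next=#  (t=1,i=8, bit30=1)
  nb ###.#: next=.  (t=2,i=10, bit29=0)
  nb ###..: next=#  (t=1,i=9, bit28=1)
  nb ##.##: next=.  (t=3,i=5, bit27=0)
  nb ##.#.: next=.  (t=2,i=0, bit26=0)
  nb ##..#: next=#  (t=1,i=10, bit25=1)
  nb ##...: next=.  (t=3,i=9, bit24=0)
  nb #.###: next=.  (t=1,i=6, bit23=0)
  nb #.##.: next=#  (t=4,i=10, bit22=1)
  nb #.#.#: next=#  (t=5,i=6, bit21=1)
  nb #.#..: next=.  (t=2,i=1, bit20=0)
  nb #..##: next=#  (t=2,i=3, bit19=1)
  nb #..#.: next=.  (t=0,i=3, bit18=0)
  nb #...#: next=#  (t=4,i=6, bit17=1)
  nb #....: next=#  (t=0,i=6, bit16=1)
  nb .####: next=.  (t=1,i=7, bit15=0)
  nb .###.: next=.  (t=2,i=9, bit14=0)
  nb .##.#: next=#  (t=3,i=4, bit13=1)
  nb .##..: next=.  (t=2,i=5, bit12=0)
  nb .#.##: next=#  (t=1,i=5, bit11=1)
  nb .#.#.: next=#  (t=5,i=5, bit10=1)
  nb .#..#: next=.  (t=0,i=2, bit9=0)
  nb .#...: next=.  (t=0,i=5, bit8=0)
  nb ..###: next=#  (t=2,i=8, bit7=1)
  nb ..##.: next=#  (t=2,i=4, bit6=1)
  nb ..#.#: next=#  (t=1,i=4, bit5=1)
  nb ..#..: next=#  (t=0,i=1, bit4=1)
  nb ...##: next=#  (t=3,i=2, bit3=1)
  nb ...#.: next=.  (t=0,i=0, bit2=0)
  nb ....#: next=.  (t=0,i=10, bit1=0)
  nb .....: next=#  (t=0,i=7, bit0=1)
  bits 01010010011010110010110011111001 = 1382755577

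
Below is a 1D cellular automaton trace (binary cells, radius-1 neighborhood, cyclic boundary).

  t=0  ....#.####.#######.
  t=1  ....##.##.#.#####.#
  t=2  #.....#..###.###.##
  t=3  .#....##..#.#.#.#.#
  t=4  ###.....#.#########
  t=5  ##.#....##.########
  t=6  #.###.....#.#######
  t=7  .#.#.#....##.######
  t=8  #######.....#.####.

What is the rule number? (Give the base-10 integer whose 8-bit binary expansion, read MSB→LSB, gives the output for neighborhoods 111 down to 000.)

180

  [7] ### => #  t=0,i=7
  [6] ##. => .  t=0,i=9
  [5] #.# => #  t=0,i=5
  [4] #.. => #  t=0,i=18
  [3] .## => .  t=0,i=6
  [2] .#. => #  t=0,i=4
  [1] ..# => .  t=0,i=3
  [0] ... => .  t=0,i=0
  bits 10110100 = 180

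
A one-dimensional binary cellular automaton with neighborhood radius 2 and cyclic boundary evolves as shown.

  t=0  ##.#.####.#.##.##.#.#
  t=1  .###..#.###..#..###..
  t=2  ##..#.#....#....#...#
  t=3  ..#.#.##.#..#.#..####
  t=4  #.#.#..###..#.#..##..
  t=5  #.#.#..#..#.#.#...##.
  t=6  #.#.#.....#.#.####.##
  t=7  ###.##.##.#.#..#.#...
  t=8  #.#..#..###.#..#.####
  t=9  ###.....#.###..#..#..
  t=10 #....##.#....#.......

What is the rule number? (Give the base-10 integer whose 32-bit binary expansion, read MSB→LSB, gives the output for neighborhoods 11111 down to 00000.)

640856491

  [31] ##### => .  t=8,i=19
  [30] ####. => .  t=0,i=7
  [29] ###.# => #  t=0,i=1
  [28] ###.. => .  t=1,i=3
  [27] ##.## => .  t=0,i=14
  [26] ##.#. => #  t=0,i=2
  [25] ##..# => #  t=1,i=4
  [24] ##... => .  t=1,i=19
  [23] #.### => .  t=0,i=5
  [22] #.##. => .  t=0,i=12
  [21] #.#.# => #  t=0,i=3
  [20] #.#.. => #  t=2,i=6
  [19] #..## => .  t=1,i=15
  [18] #..#. => .  t=1,i=5
  [17] #...# => #  t=1,i=20
  [16] #.... => .  t=2,i=8
  [15] .#### => #  t=0,i=6
  [14] .###. => .  t=0,i=0
  [13] .##.# => #  t=0,i=13
  [12] .##.. => #  t=4,i=18
  [11] .#.## => .  t=0,i=4
  [10] .#.#. => .  t=2,i=5
  [9] .#..# => .  t=1,i=14
  [8] .#... => #  t=2,i=7
  [7] ..### => #  t=1,i=1
  [6] ..##. => .  t=4,i=17
  [5] ..#.# => #  t=1,i=6
  [4] ..#.. => .  t=1,i=13
  [3] ...## => #  t=1,i=0
  [2] ...#. => .  t=2,i=10
  [1] ....# => #  t=2,i=9
  [0] ..... => #  t=6,i=7
  bits 00100110001100101011000110101011 = 640856491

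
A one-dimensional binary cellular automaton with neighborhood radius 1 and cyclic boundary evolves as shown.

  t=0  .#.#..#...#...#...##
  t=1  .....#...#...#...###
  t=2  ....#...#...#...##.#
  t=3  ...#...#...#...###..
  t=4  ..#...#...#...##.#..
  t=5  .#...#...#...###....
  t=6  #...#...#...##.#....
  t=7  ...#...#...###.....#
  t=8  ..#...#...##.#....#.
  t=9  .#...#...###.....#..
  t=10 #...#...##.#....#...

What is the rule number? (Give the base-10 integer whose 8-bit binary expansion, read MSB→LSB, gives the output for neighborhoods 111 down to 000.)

  nb ###: next=.  (t=1,i=18, bit7=0)
  nb ##.: next=#  (t=0,i=19, bit6=1)
  nb #.#: next=.  (t=0,i=0, bit5=0)
  nb #..: next=.  (t=0,i=4, bit4=0)
  nb .##: next=#  (t=0,i=18, bit3=1)
  nb .#.: next=.  (t=0,i=1, bit2=0)
  nb ..#: next=#  (t=0,i=5, bit1=1)
  nb ...: next=.  (t=0,i=8, bit0=0)
  bits 01001010 = 74

74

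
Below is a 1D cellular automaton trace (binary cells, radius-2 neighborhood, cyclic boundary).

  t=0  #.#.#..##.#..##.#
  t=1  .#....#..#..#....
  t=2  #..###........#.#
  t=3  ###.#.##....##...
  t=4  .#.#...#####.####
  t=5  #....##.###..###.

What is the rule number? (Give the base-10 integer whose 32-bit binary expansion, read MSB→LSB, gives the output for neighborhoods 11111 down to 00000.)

  nb #####: next=#  (t=4,i=9, bit31=1)
  nb ####.: next=#  (t=4,i=10, bit30=1)
  nb ###.#: next=.  (t=3,i=2, bit29=0)
  nb ###..: next=.  (t=2,i=5, bit28=0)
  nb ##.##: next=.  (t=0,i=15, bit27=0)
  nb ##.#.: next=#  (t=0,i=1, bit26=1)
  nb ##..#: next=#  (t=2,i=1, bit25=1)
  nb ##...: next=#  (t=2,i=6, bit24=1)
  nb #.###: next=#  (t=4,i=13, bit23=1)
  nb #.##.: next=.  (t=0,i=16, bit22=0)
  nb #.#.#: next=.  (t=0,i=2, bit21=0)
  nb #.#..: next=.  (t=0,i=4, bit20=0)
  nb #..##: next=#  (t=0,i=6, bit19=1)
  nb #..#.: next=.  (t=1,i=8, bit18=0)
  nb #...#: next=#  (t=3,i=15, bit17=1)
  nb #....: next=#  (t=1,i=3, bit16=1)
  nb .####: next=#  (t=4,i=8, bit15=1)
  nb .###.: next=#  (t=2,i=4, bit14=1)
  nb .##.#: next=.  (t=0,i=0, bit13=0)
  nb .##..: next=#  (t=2,i=0, bit12=1)
  nb .#.##: next=.  (t=2,i=15, bit11=0)
  nb .#.#.: next=.  (t=0,i=3, bit10=0)
  nb .#..#: next=.  (t=0,i=5, bit9=0)
  nb .#...: next=.  (t=1,i=2, bit8=0)
  nb ..###: next=.  (t=2,i=3, bit7=0)
  nb ..##.: next=.  (t=0,i=7, bit6=0)
  nb ..#.#: next=.  (t=2,i=14, bit5=0)
  nb ..#..: next=.  (t=1,i=1, bit4=0)
  nb ...##: next=#  (t=3,i=11, bit3=1)
  nb ...#.: next=#  (t=1,i=0, bit2=1)
  nb ....#: next=#  (t=1,i=4, bit1=1)
  nb .....: next=.  (t=1,i=15, bit0=0)
  bits 11000111100010111101000000001110 = 3347828750

3347828750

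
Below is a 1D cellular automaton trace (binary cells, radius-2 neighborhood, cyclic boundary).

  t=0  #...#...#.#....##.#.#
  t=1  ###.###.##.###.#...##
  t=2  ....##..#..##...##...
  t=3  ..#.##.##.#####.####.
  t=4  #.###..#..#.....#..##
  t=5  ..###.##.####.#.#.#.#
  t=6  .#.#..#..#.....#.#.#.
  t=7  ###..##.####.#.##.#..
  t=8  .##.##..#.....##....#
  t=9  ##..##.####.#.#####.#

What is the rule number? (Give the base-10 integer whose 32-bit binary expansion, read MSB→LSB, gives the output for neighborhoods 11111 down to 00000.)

  [31] ##### => .  t=1,i=0
  [30] ####. => .  t=1,i=1
  [29] ###.# => .  t=1,i=2
  [28] ###.. => #  t=3,i=19
  [27] ##.## => .  t=1,i=3
  [26] ##.#. => .  t=0,i=17
  [25] ##..# => .  t=2,i=6
  [24] ##... => #  t=0,i=1
  [23] #.### => #  t=1,i=4
  [22] #.##. => #  t=0,i=20
  [21] #.#.# => .  t=0,i=18
  [20] #.#.. => .  t=0,i=10
  [19] #..## => #  t=2,i=10
  [18] #..#. => #  t=2,i=7
  [17] #...# => #  t=0,i=2
  [16] #.... => #  t=0,i=12
  [15] .#### => .  t=1,i=20
  [14] .###. => #  t=1,i=5
  [13] .##.# => .  t=0,i=16
  [12] .##.. => #  t=0,i=0
  [11] .#.## => #  t=0,i=19
  [10] .#.#. => #  t=0,i=9
  [9] .#..# => .  t=2,i=9
  [8] .#... => #  t=0,i=5
  [7] ..### => .  t=1,i=19
  [6] ..##. => #  t=0,i=15
  [5] ..#.# => #  t=0,i=8
  [4] ..#.. => #  t=0,i=4
  [3] ...## => .  t=0,i=14
  [2] ...#. => .  t=0,i=3
  [1] ....# => #  t=0,i=13
  [0] ..... => .  t=2,i=0
  bits 00010001110011110101110101110010 = 298802546

298802546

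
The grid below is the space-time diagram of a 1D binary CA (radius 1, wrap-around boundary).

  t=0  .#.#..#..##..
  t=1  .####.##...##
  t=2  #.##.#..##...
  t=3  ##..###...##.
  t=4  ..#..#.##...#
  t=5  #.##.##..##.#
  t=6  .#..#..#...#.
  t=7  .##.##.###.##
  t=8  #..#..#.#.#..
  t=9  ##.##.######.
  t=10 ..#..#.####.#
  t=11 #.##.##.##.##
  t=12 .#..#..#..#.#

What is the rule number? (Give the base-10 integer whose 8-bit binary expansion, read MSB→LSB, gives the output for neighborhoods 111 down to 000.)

181

  ###|#  b7=1 t=1,i=2
  ##.|.  b6=0 t=0,i=10
  #.#|#  b5=1 t=0,i=2
  #..|#  b4=1 t=0,i=4
  .##|.  b3=0 t=0,i=9
  .#.|#  b2=1 t=0,i=1
  ..#|.  b1=0 t=0,i=0
  ...|#  b0=1 t=0,i=12
  bits 10110101 = 181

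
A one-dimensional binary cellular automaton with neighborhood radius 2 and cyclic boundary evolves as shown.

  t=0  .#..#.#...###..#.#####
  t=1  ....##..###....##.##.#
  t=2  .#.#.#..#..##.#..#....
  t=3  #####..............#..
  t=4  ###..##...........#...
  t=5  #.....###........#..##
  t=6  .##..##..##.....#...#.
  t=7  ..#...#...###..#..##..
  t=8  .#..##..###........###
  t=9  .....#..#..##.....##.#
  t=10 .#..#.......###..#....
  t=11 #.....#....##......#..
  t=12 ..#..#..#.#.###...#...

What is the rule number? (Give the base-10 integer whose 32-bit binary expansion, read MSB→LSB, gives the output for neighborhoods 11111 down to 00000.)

  ##### -> #   bit 31 = 1  t=0,i=19
  ####. -> .   bit 30 = 0  t=0,i=20
  ###.# -> #   bit 29 = 1  t=0,i=21
  ###.. -> .   bit 28 = 0  t=0,i=12
  ##.## -> #   bit 27 = 1  t=1,i=17
  ##.#. -> .   bit 26 = 0  t=0,i=0
  ##..# -> .   bit 25 = 0  t=0,i=13
  ##... -> #   bit 24 = 1  t=1,i=11
  #.### -> .   bit 23 = 0  t=0,i=17
  #.##. -> .   bit 22 = 0  t=1,i=18
  #.#.# -> #   bit 21 = 1  t=2,i=3
  #.#.. -> .   bit 20 = 0  t=0,i=1
  #..## -> .   bit 19 = 0  t=1,i=7
  #..#. -> .   bit 18 = 0  t=0,i=3
  #...# -> #   bit 17 = 1  t=0,i=8
  #.... -> #   bit 16 = 1  t=1,i=1
  .#### -> #   bit 15 = 1  t=0,i=18
  .###. -> .   bit 14 = 0  t=0,i=11
  .##.# -> .   bit 13 = 0  t=1,i=16
  .##.. -> #   bit 12 = 1  t=1,i=5
  .#.## -> #   bit 11 = 1  t=0,i=16
  .#.#. -> #   bit 10 = 1  t=0,i=5
  .#..# -> .   bit 9 = 0  t=0,i=2
  .#... -> .   bit 8 = 0  t=0,i=7
  ..### -> #   bit 7 = 1  t=0,i=10
  ..##. -> .   bit 6 = 0  t=1,i=4
  ..#.# -> #   bit 5 = 1  t=0,i=4
  ..#.. -> .   bit 4 = 0  t=2,i=8
  ...## -> #   bit 3 = 1  t=0,i=9
  ...#. -> #   bit 2 = 1  t=2,i=0
  ....# -> .   bit 1 = 0  t=1,i=2
  ..... -> .   bit 0 = 0  t=2,i=20
  bits 10101001001000111001110010101100 = 2837683372

2837683372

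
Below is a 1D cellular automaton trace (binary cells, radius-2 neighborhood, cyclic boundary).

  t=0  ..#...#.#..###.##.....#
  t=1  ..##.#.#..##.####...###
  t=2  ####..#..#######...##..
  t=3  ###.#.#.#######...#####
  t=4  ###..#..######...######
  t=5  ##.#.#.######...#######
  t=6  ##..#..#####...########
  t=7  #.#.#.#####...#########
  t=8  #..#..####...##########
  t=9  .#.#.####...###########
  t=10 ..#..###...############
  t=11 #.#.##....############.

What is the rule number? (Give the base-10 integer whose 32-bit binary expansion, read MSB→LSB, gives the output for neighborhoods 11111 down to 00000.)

3939022302

  nb #####: next=#  (t=2,i=11, bit31=1)
  nb ####.: next=#  (t=1,i=15, bit30=1)
  nb ###.#: next=#  (t=0,i=13, bit29=1)
  nb ###..: next=.  (t=1,i=16, bit28=0)
  nb ##.##: next=#  (t=0,i=14, bit27=1)
  nb ##.#.: next=.  (t=1,i=4, bit26=0)
  nb ##..#: next=#  (t=1,i=0, bit25=1)
  nb ##...: next=.  (t=0,i=17, bit24=0)
  nb #.###: next=#  (t=1,i=13, bit23=1)
  nb #.##.: next=#  (t=0,i=15, bit22=1)
  nb #.#.#: next=.  (t=1,i=5, bit21=0)
  nb #.#..: next=.  (t=0,i=8, bit20=0)
  nb #..##: next=#  (t=0,i=10, bit19=1)
  nb #..#.: next=.  (t=0,i=1, bit18=0)
  nb #...#: next=.  (t=0,i=4, bit17=0)
  nb #....: next=.  (t=0,i=18, bit16=0)
  nb .####: next=#  (t=1,i=14, bit15=1)
  nb .###.: next=.  (t=0,i=12, bit14=0)
  nb .##.#: next=#  (t=1,i=3, bit13=1)
  nb .##..: next=#  (t=0,i=16, bit12=1)
  nb .#.##: next=.  (t=3,i=7, bit11=0)
  nb .#.#.: next=#  (t=0,i=7, bit10=1)
  nb .#..#: next=.  (t=0,i=0, bit9=0)
  nb .#...: next=#  (t=0,i=3, bit8=1)
  nb ..###: next=#  (t=0,i=11, bit7=1)
  nb ..##.: next=#  (t=1,i=2, bit6=1)
  nb ..#.#: next=.  (t=0,i=6, bit5=0)
  nb ..#..: next=#  (t=0,i=2, bit4=1)
  nb ...##: next=#  (t=1,i=19, bit3=1)
  nb ...#.: next=#  (t=0,i=5, bit2=1)
  nb ....#: next=#  (t=0,i=20, bit1=1)
  nb .....: next=.  (t=0,i=19, bit0=0)
  bits 11101010110010001011010111011110 = 3939022302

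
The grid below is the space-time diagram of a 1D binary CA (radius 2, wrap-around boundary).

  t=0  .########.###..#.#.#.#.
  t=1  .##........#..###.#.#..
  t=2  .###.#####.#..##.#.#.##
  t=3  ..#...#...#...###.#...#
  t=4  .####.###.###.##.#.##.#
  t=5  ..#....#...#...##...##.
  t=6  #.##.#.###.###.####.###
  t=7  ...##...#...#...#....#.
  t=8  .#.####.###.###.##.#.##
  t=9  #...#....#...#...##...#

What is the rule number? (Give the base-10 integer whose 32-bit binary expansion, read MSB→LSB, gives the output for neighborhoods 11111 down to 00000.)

84342259

  #####|.  b31=0 t=0,i=3
  ####.|.  b30=0 t=0,i=7
  ###.#|.  b29=0 t=0,i=8
  ###..|.  b28=0 t=0,i=12
  ##.##|.  b27=0 t=0,i=9
  ##.#.|#  b26=1 t=1,i=17
  ##..#|.  b25=0 t=0,i=13
  ##...|#  b24=1 t=1,i=3
  #.###|.  b23=0 t=0,i=10
  #.##.|.  b22=0 t=2,i=21
  #.#.#|.  b21=0 t=0,i=17
  #.#..|.  b20=0 t=0,i=21
  #..##|.  b19=0 t=0,i=0
  #..#.|#  b18=1 t=0,i=14
  #...#|#  b17=1 t=1,i=22
  #....|.  b16=0 t=1,i=4
  .####|#  b15=1 t=0,i=2
  .###.|#  b14=1 t=0,i=11
  .##.#|#  b13=1 t=2,i=15
  .##..|#  b12=1 t=1,i=2
  .#.##|.  b11=0 t=2,i=20
  .#.#.|#  b10=1 t=0,i=16
  .#..#|.  b9=0 t=0,i=22
  .#...|#  b8=1 t=1,i=21
  ..###|#  b7=1 t=0,i=1
  ..##.|#  b6=1 t=1,i=1
  ..#.#|#  b5=1 t=0,i=15
  ..#..|#  b4=1 t=1,i=11
  ...##|.  b3=0 t=1,i=0
  ...#.|.  b2=0 t=1,i=10
  ....#|#  b1=1 t=1,i=9
  .....|#  b0=1 t=1,i=5
  bits 00000101000001101111010111110011 = 84342259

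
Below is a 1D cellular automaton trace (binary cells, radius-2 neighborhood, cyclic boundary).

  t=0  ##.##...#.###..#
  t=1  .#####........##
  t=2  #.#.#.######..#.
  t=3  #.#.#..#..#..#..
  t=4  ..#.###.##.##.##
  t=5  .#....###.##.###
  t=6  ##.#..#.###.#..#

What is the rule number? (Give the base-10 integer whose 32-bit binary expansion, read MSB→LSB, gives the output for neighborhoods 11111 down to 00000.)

  nb #####: next=.  (t=1,i=3, bit31=0)
  nb ####.: next=#  (t=1,i=4, bit30=1)
  nb ###.#: next=#  (t=0,i=1, bit29=1)
  nb ###..: next=.  (t=0,i=12, bit28=0)
  nb ##.##: next=#  (t=0,i=2, bit27=1)
  nb ##.#.: next=#  (t=5,i=0, bit26=1)
  nb ##..#: next=.  (t=0,i=13, bit25=0)
  nb ##...: next=#  (t=0,i=5, bit24=1)
  nb #.###: next=.  (t=0,i=10, bit23=0)
  nb #.##.: next=#  (t=0,i=3, bit22=1)
  nb #.#.#: next=#  (t=2,i=0, bit21=1)
  nb #.#..: next=#  (t=3,i=4, bit20=1)
  nb #..##: next=#  (t=0,i=14, bit19=1)
  nb #..#.: next=#  (t=2,i=13, bit18=1)
  nb #...#: next=.  (t=0,i=6, bit17=0)
  nb #....: next=#  (t=1,i=7, bit16=1)
  nb .####: next=#  (t=1,i=2, bit15=1)
  nb .###.: next=.  (t=0,i=0, bit14=0)
  nb .##.#: next=.  (t=1,i=15, bit13=0)
  nb .##..: next=#  (t=0,i=4, bit12=1)
  nb .#.##: next=.  (t=0,i=9, bit11=0)
  nb .#.#.: next=.  (t=2,i=1, bit10=0)
  nb .#..#: next=#  (t=3,i=5, bit9=1)
  nb .#...: next=.  (t=5,i=2, bit8=0)
  nb ..###: next=#  (t=0,i=15, bit7=1)
  nb ..##.: next=#  (t=1,i=14, bit6=1)
  nb ..#.#: next=.  (t=0,i=8, bit5=0)
  nb ..#..: next=.  (t=3,i=7, bit4=0)
  nb ...##: next=.  (t=1,i=13, bit3=0)
  nb ...#.: next=.  (t=0,i=7, bit2=0)
  nb ....#: next=.  (t=1,i=12, bit1=0)
  nb .....: next=#  (t=1,i=8, bit0=1)
  bits 01101101011111011001001011000001 = 1836946113

1836946113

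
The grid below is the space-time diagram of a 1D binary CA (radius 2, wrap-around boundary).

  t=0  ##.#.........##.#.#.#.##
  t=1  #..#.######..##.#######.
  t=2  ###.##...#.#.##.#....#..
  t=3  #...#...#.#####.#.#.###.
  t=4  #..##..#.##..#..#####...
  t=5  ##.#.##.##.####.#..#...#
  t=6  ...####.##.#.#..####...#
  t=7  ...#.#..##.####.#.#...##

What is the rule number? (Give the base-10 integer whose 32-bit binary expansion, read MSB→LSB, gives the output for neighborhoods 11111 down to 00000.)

  #####|.  b31=0 t=1,i=7
  ####.|#  b30=1 t=0,i=0
  ###.#|.  b29=0 t=0,i=1
  ###..|.  b28=0 t=1,i=10
  ##.##|.  b27=0 t=1,i=15
  ##.#.|.  b26=0 t=0,i=2
  ##..#|#  b25=1 t=1,i=11
  ##...|.  b24=0 t=2,i=6
  #.###|#  b23=1 t=0,i=22
  #.##.|#  b22=1 t=2,i=4
  #.#.#|#  b21=1 t=0,i=16
  #.#..|#  b20=1 t=0,i=3
  #..##|.  b19=0 t=1,i=12
  #..#.|#  b18=1 t=1,i=2
  #...#|.  b17=0 t=2,i=7
  #....|#  b16=1 t=0,i=5
  .####|.  b15=0 t=0,i=23
  .###.|.  b14=0 t=2,i=1
  .##.#|#  b13=1 t=0,i=14
  .##..|.  b12=0 t=2,i=5
  .#.##|#  b11=1 t=0,i=21
  .#.#.|#  b10=1 t=0,i=17
  .#..#|#  b9=1 t=1,i=1
  .#...|.  b8=0 t=0,i=4
  ..###|#  b7=1 t=2,i=0
  ..##.|#  b6=1 t=0,i=13
  ..#.#|.  b5=0 t=1,i=3
  ..#..|#  b4=1 t=2,i=21
  ...##|.  b3=0 t=0,i=12
  ...#.|#  b2=1 t=2,i=8
  ....#|.  b1=0 t=0,i=11
  .....|#  b0=1 t=0,i=6
  bits 01000010111101010010111011010101 = 1123364565

1123364565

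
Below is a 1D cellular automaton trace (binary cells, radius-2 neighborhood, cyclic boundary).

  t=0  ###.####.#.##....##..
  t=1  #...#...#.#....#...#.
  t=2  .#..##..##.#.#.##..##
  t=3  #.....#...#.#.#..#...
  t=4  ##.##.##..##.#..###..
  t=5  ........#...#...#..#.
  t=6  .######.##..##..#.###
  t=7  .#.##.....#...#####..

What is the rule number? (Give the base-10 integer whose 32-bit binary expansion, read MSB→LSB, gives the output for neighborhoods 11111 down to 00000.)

  ##### -> #   bit 31 = 1  t=6,i=3
  ####. -> .   bit 30 = 0  t=0,i=6
  ###.# -> .   bit 29 = 0  t=0,i=2
  ###.. -> .   bit 28 = 0  t=4,i=18
  ##.## -> .   bit 27 = 0  t=0,i=3
  ##.#. -> #   bit 26 = 1  t=0,i=8
  ##..# -> #   bit 25 = 1  t=0,i=19
  ##... -> .   bit 24 = 0  t=0,i=13
  #.### -> #   bit 23 = 1  t=0,i=4
  #.##. -> .   bit 22 = 0  t=0,i=11
  #.#.# -> .   bit 21 = 0  t=0,i=9
  #.#.. -> .   bit 20 = 0  t=1,i=0
  #..## -> .   bit 19 = 0  t=0,i=20
  #..#. -> #   bit 18 = 1  t=3,i=16
  #...# -> .   bit 17 = 0  t=1,i=2
  #.... -> .   bit 16 = 0  t=0,i=14
  .#### -> .   bit 15 = 0  t=0,i=5
  .###. -> .   bit 14 = 0  t=0,i=1
  .##.# -> .   bit 13 = 0  t=2,i=9
  .##.. -> .   bit 12 = 0  t=0,i=12
  .#.## -> #   bit 11 = 1  t=0,i=10
  .#.#. -> #   bit 10 = 1  t=1,i=9
  .#..# -> .   bit 9 = 0  t=2,i=2
  .#... -> #   bit 8 = 1  t=1,i=1
  ..### -> #   bit 7 = 1  t=0,i=0
  ..##. -> .   bit 6 = 0  t=0,i=17
  ..#.# -> #   bit 5 = 1  t=1,i=8
  ..#.. -> #   bit 4 = 1  t=1,i=4
  ...## -> .   bit 3 = 0  t=0,i=16
  ...#. -> .   bit 2 = 0  t=1,i=3
  ....# -> #   bit 1 = 1  t=0,i=15
  ..... -> #   bit 0 = 1  t=3,i=3
  bits 10000110100001000000110110110011 = 2256801203

2256801203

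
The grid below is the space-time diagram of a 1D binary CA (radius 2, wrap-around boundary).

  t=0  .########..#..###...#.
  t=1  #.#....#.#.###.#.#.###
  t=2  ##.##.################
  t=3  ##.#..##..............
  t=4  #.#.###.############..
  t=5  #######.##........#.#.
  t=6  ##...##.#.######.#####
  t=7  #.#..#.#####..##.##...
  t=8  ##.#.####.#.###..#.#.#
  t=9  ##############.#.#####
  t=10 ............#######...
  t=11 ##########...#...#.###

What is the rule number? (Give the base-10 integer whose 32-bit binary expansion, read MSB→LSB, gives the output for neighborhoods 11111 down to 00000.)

  #####|.  b31=0 t=0,i=3
  ####.|#  b30=1 t=0,i=7
  ###.#|#  b29=1 t=1,i=0
  ###..|.  b28=0 t=0,i=8
  ##.##|.  b27=0 t=2,i=2
  ##.#.|#  b26=1 t=1,i=1
  ##..#|#  b25=1 t=0,i=9
  ##...|#  b24=1 t=0,i=17
  #.###|#  b23=1 t=1,i=11
  #.##.|#  b22=1 t=2,i=3
  #.#.#|#  b21=1 t=1,i=9
  #.#..|.  b20=0 t=1,i=2
  #..##|#  b19=1 t=0,i=0
  #..#.|.  b18=0 t=0,i=10
  #...#|.  b17=0 t=0,i=18
  #....|#  b16=1 t=1,i=4
  .####|#  b15=1 t=0,i=2
  .###.|#  b14=1 t=0,i=15
  .##.#|.  b13=0 t=2,i=4
  .##..|.  b12=0 t=3,i=7
  .#.##|#  b11=1 t=1,i=10
  .#.#.|#  b10=1 t=1,i=8
  .#..#|#  b9=1 t=0,i=12
  .#...|#  b8=1 t=1,i=3
  ..###|.  b7=0 t=0,i=1
  ..##.|#  b6=1 t=3,i=0
  ..#.#|#  b5=1 t=1,i=7
  ..#..|#  b4=1 t=0,i=11
  ...##|.  b3=0 t=3,i=21
  ...#.|#  b2=1 t=0,i=19
  ....#|.  b1=0 t=1,i=5
  .....|#  b0=1 t=3,i=10
  bits 01100111111010011100111101110101 = 1743376245

1743376245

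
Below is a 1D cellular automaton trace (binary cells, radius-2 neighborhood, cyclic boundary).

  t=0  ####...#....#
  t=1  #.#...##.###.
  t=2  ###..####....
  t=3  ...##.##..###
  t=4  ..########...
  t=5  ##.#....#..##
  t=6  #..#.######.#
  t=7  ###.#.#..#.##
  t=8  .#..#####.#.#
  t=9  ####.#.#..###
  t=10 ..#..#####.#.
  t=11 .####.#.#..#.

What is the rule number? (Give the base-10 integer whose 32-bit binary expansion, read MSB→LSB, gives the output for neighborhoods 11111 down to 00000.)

  ##### -> .   bit 31 = 0  t=0,i=1
  ####. -> #   bit 30 = 1  t=0,i=2
  ###.# -> .   bit 29 = 0  t=1,i=11
  ###.. -> .   bit 28 = 0  t=0,i=3
  ##.## -> #   bit 27 = 1  t=1,i=8
  ##.#. -> .   bit 26 = 0  t=1,i=12
  ##..# -> #   bit 25 = 1  t=2,i=3
  ##... -> .   bit 24 = 0  t=0,i=4
  #.### -> .   bit 23 = 0  t=1,i=9
  #.##. -> #   bit 22 = 1  t=3,i=6
  #.#.# -> #   bit 21 = 1  t=1,i=0
  #.#.. -> #   bit 20 = 1  t=1,i=2
  #..## -> #   bit 19 = 1  t=2,i=4
  #..#. -> #   bit 18 = 1  t=6,i=2
  #...# -> .   bit 17 = 0  t=0,i=5
  #.... -> #   bit 16 = 1  t=0,i=9
  .#### -> #   bit 15 = 1  t=0,i=0
  .###. -> .   bit 14 = 0  t=1,i=10
  .##.# -> #   bit 13 = 1  t=1,i=7
  .##.. -> #   bit 12 = 1  t=3,i=7
  .#.## -> #   bit 11 = 1  t=6,i=4
  .#.#. -> #   bit 10 = 1  t=1,i=1
  .#..# -> #   bit 9 = 1  t=5,i=9
  .#... -> .   bit 8 = 0  t=0,i=8
  ..### -> .   bit 7 = 0  t=0,i=12
  ..##. -> #   bit 6 = 1  t=1,i=6
  ..#.# -> .   bit 5 = 0  t=6,i=3
  ..#.. -> #   bit 4 = 1  t=0,i=7
  ...## -> #   bit 3 = 1  t=0,i=11
  ...#. -> #   bit 2 = 1  t=0,i=6
  ....# -> #   bit 1 = 1  t=0,i=10
  ..... -> #   bit 0 = 1  t=4,i=12
  bits 01001010011111011011111001011111 = 1249754719

1249754719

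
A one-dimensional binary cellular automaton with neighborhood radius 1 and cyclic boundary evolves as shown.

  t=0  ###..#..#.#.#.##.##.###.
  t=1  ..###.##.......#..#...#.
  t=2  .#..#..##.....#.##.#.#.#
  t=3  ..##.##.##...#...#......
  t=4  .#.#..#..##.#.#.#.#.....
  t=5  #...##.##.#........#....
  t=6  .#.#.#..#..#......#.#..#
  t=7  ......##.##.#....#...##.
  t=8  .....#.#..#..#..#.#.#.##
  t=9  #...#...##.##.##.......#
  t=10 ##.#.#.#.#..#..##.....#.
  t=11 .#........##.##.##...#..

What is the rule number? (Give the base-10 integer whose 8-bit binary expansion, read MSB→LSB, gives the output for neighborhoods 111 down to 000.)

  [7] ### => .  t=0,i=1
  [6] ##. => #  t=0,i=2
  [5] #.# => .  t=0,i=9
  [4] #.. => #  t=0,i=3
  [3] .## => .  t=0,i=0
  [2] .#. => .  t=0,i=5
  [1] ..# => #  t=0,i=4
  [0] ... => .  t=1,i=0
  bits 01010010 = 82

82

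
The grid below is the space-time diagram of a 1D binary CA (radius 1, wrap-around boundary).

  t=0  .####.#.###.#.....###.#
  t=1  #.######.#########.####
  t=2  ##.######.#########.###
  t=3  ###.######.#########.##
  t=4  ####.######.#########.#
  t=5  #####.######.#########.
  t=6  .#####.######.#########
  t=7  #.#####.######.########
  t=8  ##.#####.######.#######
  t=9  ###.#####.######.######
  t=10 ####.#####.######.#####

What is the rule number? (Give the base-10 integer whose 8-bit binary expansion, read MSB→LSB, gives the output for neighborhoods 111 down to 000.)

  ### -> #   bit 7 = 1  t=0,i=2
  ##. -> #   bit 6 = 1  t=0,i=4
  #.# -> #   bit 5 = 1  t=0,i=0
  #.. -> #   bit 4 = 1  t=0,i=13
  .## -> .   bit 3 = 0  t=0,i=1
  .#. -> #   bit 2 = 1  t=0,i=6
  ..# -> #   bit 1 = 1  t=0,i=17
  ... -> #   bit 0 = 1  t=0,i=14
  bits 11110111 = 247

247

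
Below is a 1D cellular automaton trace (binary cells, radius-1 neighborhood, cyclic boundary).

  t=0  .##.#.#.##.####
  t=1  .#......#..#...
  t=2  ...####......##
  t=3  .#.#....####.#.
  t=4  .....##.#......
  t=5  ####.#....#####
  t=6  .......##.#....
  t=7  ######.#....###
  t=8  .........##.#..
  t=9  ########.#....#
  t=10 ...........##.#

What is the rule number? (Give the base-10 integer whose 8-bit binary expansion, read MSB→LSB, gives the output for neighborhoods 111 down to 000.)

  nb ###: next=.  (t=0,i=12, bit7=0)
  nb ##.: next=.  (t=0,i=2, bit6=0)
  nb #.#: next=.  (t=0,i=0, bit5=0)
  nb #..: next=.  (t=1,i=2, bit4=0)
  nb .##: next=#  (t=0,i=1, bit3=1)
  nb .#.: next=.  (t=0,i=4, bit2=0)
  nb ..#: next=.  (t=1,i=0, bit1=0)
  nb ...: next=#  (t=1,i=3, bit0=1)
  bits 00001001 = 9

9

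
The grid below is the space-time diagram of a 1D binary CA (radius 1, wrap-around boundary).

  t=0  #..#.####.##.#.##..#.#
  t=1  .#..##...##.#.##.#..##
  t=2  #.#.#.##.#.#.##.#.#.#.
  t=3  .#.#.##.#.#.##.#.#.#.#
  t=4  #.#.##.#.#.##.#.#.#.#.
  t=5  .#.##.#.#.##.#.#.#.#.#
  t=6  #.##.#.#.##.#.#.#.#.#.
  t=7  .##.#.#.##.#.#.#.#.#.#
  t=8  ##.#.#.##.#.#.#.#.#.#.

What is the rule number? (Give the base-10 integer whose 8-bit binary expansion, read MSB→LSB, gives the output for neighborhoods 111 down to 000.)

  ### -> .   bit 7 = 0  t=0,i=6
  ##. -> .   bit 6 = 0  t=0,i=0
  #.# -> #   bit 5 = 1  t=0,i=4
  #.. -> #   bit 4 = 1  t=0,i=1
  .## -> #   bit 3 = 1  t=0,i=5
  .#. -> .   bit 2 = 0  t=0,i=3
  ..# -> .   bit 1 = 0  t=0,i=2
  ... -> #   bit 0 = 1  t=1,i=7
  bits 00111001 = 57

57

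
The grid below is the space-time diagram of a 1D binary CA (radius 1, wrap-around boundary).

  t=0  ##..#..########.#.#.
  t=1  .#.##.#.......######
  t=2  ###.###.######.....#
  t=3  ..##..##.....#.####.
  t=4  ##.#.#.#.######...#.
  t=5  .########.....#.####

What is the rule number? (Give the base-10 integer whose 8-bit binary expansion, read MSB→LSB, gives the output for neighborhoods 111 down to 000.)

103

  nb ###: next=.  (t=0,i=8, bit7=0)
  nb ##.: next=#  (t=0,i=1, bit6=1)
  nb #.#: next=#  (t=0,i=15, bit5=1)
  nb #..: next=.  (t=0,i=2, bit4=0)
  nb .##: next=.  (t=0,i=0, bit3=0)
  nb .#.: next=#  (t=0,i=4, bit2=1)
  nb ..#: next=#  (t=0,i=3, bit1=1)
  nb ...: next=#  (t=1,i=8, bit0=1)
  bits 01100111 = 103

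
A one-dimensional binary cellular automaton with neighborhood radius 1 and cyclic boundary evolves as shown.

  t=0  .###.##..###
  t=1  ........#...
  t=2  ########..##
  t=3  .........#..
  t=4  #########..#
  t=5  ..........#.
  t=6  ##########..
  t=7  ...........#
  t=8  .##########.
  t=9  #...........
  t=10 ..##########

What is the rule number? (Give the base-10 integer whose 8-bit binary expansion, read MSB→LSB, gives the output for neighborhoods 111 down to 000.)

3

  [7] ### => .  t=0,i=2
  [6] ##. => .  t=0,i=3
  [5] #.# => .  t=0,i=0
  [4] #.. => .  t=0,i=7
  [3] .## => .  t=0,i=1
  [2] .#. => .  t=1,i=8
  [1] ..# => #  t=0,i=8
  [0] ... => #  t=1,i=0
  bits 00000011 = 3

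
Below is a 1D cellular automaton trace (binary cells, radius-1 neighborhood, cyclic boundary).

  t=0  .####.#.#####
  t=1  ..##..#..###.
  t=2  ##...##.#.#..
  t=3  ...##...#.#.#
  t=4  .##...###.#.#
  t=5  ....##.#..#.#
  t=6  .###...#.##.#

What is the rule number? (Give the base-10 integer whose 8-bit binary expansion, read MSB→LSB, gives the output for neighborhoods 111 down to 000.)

  nb ###: next=#  (t=0,i=2, bit7=1)
  nb ##.: next=.  (t=0,i=4, bit6=0)
  nb #.#: next=.  (t=0,i=0, bit5=0)
  nb #..: next=.  (t=1,i=4, bit4=0)
  nb .##: next=.  (t=0,i=1, bit3=0)
  nb .#.: next=#  (t=0,i=6, bit2=1)
  nb ..#: next=#  (t=1,i=1, bit1=1)
  nb ...: next=#  (t=1,i=0, bit0=1)
  bits 10000111 = 135

135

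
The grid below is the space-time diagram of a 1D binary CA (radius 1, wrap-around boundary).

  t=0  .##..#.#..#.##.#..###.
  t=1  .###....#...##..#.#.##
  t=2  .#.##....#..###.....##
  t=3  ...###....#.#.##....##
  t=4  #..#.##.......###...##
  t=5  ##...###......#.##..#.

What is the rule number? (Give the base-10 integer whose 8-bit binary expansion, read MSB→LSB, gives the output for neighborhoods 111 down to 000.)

88

  ### -> .   bit 7 = 0  t=0,i=19
  ##. -> #   bit 6 = 1  t=0,i=2
  #.# -> .   bit 5 = 0  t=0,i=6
  #.. -> #   bit 4 = 1  t=0,i=3
  .## -> #   bit 3 = 1  t=0,i=1
  .#. -> .   bit 2 = 0  t=0,i=5
  ..# -> .   bit 1 = 0  t=0,i=0
  ... -> .   bit 0 = 0  t=1,i=5
  bits 01011000 = 88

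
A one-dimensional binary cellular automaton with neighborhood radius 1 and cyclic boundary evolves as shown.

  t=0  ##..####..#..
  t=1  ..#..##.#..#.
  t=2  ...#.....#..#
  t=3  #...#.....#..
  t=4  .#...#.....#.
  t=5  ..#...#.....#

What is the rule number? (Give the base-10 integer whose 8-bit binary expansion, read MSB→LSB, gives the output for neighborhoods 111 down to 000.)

  ###|#  b7=1 t=0,i=5
  ##.|.  b6=0 t=0,i=1
  #.#|.  b5=0 t=1,i=7
  #..|#  b4=1 t=0,i=2
  .##|.  b3=0 t=0,i=0
  .#.|.  b2=0 t=0,i=10
  ..#|.  b1=0 t=0,i=3
  ...|.  b0=0 t=1,i=0
  bits 10010000 = 144

144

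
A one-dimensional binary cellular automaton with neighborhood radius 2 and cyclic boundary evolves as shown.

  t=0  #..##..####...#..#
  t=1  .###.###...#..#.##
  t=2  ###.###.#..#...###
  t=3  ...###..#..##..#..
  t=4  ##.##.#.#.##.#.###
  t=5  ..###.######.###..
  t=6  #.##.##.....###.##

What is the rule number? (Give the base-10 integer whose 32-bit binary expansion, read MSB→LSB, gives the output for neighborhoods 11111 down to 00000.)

200895955

  #####|.  b31=0 t=2,i=0
  ####.|.  b30=0 t=0,i=9
  ###.#|.  b29=0 t=1,i=3
  ###..|.  b28=0 t=0,i=10
  ##.##|#  b27=1 t=1,i=0
  ##.#.|.  b26=0 t=2,i=7
  ##..#|#  b25=1 t=0,i=1
  ##...|#  b24=1 t=0,i=11
  #.###|#  b23=1 t=1,i=1
  #.##.|#  b22=1 t=1,i=16
  #.#.#|#  b21=1 t=4,i=6
  #.#..|#  b20=1 t=2,i=8
  #..##|#  b19=1 t=0,i=2
  #..#.|.  b18=0 t=1,i=13
  #...#|.  b17=0 t=0,i=12
  #....|#  b16=1 t=3,i=17
  .####|.  b15=0 t=0,i=8
  .###.|#  b14=1 t=1,i=2
  .##.#|#  b13=1 t=1,i=17
  .##..|.  b12=0 t=0,i=0
  .#.##|#  b11=1 t=1,i=15
  .#.#.|#  b10=1 t=4,i=7
  .#..#|.  b9=0 t=0,i=15
  .#...|#  b8=1 t=2,i=12
  ..###|#  b7=1 t=0,i=7
  ..##.|#  b6=1 t=0,i=3
  ..#.#|.  b5=0 t=1,i=14
  ..#..|#  b4=1 t=0,i=14
  ...##|.  b3=0 t=2,i=14
  ...#.|.  b2=0 t=0,i=13
  ....#|#  b1=1 t=3,i=1
  .....|#  b0=1 t=3,i=0
  bits 00001011111110010110110111010011 = 200895955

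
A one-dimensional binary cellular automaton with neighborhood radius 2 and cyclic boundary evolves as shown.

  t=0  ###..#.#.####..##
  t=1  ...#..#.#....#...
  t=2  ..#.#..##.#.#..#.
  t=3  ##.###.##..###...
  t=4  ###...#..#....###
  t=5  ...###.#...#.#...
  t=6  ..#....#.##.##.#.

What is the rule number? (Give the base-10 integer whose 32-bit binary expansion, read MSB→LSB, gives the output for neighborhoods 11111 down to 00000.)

185806412

  #####|.  b31=0 t=0,i=0
  ####.|.  b30=0 t=0,i=1
  ###.#|.  b29=0 t=3,i=5
  ###..|.  b28=0 t=0,i=2
  ##.##|#  b27=1 t=3,i=2
  ##.#.|.  b26=0 t=2,i=9
  ##..#|#  b25=1 t=0,i=3
  ##...|#  b24=1 t=3,i=14
  #.###|.  b23=0 t=0,i=9
  #.##.|.  b22=0 t=3,i=7
  #.#.#|.  b21=0 t=0,i=7
  #.#..|#  b20=1 t=1,i=8
  #..##|.  b19=0 t=0,i=14
  #..#.|.  b18=0 t=0,i=4
  #...#|#  b17=1 t=2,i=0
  #....|#  b16=1 t=1,i=10
  .####|.  b15=0 t=0,i=10
  .###.|.  b14=0 t=3,i=4
  .##.#|#  b13=1 t=2,i=8
  .##..|.  b12=0 t=3,i=8
  .#.##|#  b11=1 t=0,i=8
  .#.#.|#  b10=1 t=0,i=6
  .#..#|#  b9=1 t=1,i=4
  .#...|.  b8=0 t=1,i=9
  ..###|.  b7=0 t=0,i=15
  ..##.|#  b6=1 t=2,i=7
  ..#.#|.  b5=0 t=0,i=5
  ..#..|.  b4=0 t=1,i=3
  ...##|#  b3=1 t=3,i=16
  ...#.|#  b2=1 t=1,i=2
  ....#|.  b1=0 t=1,i=1
  .....|.  b0=0 t=1,i=0
  bits 00001011000100110010111001001100 = 185806412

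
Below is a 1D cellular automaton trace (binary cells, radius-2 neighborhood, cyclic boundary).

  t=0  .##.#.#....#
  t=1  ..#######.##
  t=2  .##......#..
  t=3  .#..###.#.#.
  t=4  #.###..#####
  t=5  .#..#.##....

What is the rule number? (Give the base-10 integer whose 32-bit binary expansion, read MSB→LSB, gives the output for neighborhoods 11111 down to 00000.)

  #####|.  b31=0 t=1,i=4
  ####.|.  b30=0 t=1,i=7
  ###.#|.  b29=0 t=1,i=8
  ###..|#  b28=1 t=4,i=4
  ##.##|#  b27=1 t=1,i=9
  ##.#.|#  b26=1 t=0,i=3
  ##..#|.  b25=0 t=1,i=0
  ##...|.  b24=0 t=2,i=3
  #.###|.  b23=0 t=4,i=2
  #.##.|.  b22=0 t=0,i=1
  #.#.#|#  b21=1 t=0,i=4
  #.#..|#  b20=1 t=0,i=6
  #..##|#  b19=1 t=1,i=1
  #..#.|#  b18=1 t=3,i=0
  #...#|.  b17=0 t=2,i=11
  #....|#  b16=1 t=0,i=8
  .####|.  b15=0 t=1,i=3
  .###.|.  b14=0 t=3,i=5
  .##.#|#  b13=1 t=0,i=2
  .##..|.  b12=0 t=1,i=11
  .#.##|.  b11=0 t=0,i=0
  .#.#.|#  b10=1 t=0,i=5
  .#..#|#  b9=1 t=3,i=2
  .#...|#  b8=1 t=0,i=7
  ..###|#  b7=1 t=1,i=2
  ..##.|#  b6=1 t=2,i=1
  ..#.#|#  b5=1 t=0,i=11
  ..#..|.  b4=0 t=2,i=9
  ...##|.  b3=0 t=2,i=0
  ...#.|#  b2=1 t=0,i=10
  ....#|.  b1=0 t=0,i=9
  .....|#  b0=1 t=2,i=5
  bits 00011100001111010010011111100101 = 473769957

473769957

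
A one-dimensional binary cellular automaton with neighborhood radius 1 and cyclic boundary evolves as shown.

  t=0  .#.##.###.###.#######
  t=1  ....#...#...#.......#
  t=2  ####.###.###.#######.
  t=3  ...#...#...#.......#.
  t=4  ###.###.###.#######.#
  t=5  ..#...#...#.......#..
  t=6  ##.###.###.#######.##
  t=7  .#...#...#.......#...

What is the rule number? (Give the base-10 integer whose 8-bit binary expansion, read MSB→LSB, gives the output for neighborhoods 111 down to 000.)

83

  ### -> .   bit 7 = 0  t=0,i=7
  ##. -> #   bit 6 = 1  t=0,i=4
  #.# -> .   bit 5 = 0  t=0,i=0
  #.. -> #   bit 4 = 1  t=1,i=0
  .## -> .   bit 3 = 0  t=0,i=3
  .#. -> .   bit 2 = 0  t=0,i=1
  ..# -> #   bit 1 = 1  t=1,i=3
  ... -> #   bit 0 = 1  t=1,i=1
  bits 01010011 = 83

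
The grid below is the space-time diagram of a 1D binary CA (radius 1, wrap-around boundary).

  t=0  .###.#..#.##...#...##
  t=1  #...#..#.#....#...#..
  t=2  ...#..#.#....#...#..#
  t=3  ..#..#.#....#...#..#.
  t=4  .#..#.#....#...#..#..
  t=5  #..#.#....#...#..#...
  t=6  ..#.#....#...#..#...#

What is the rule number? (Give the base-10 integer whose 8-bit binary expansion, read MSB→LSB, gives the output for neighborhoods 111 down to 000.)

34

  nb ###: next=.  (t=0,i=2, bit7=0)
  nb ##.: next=.  (t=0,i=3, bit6=0)
  nb #.#: next=#  (t=0,i=0, bit5=1)
  nb #..: next=.  (t=0,i=6, bit4=0)
  nb .##: next=.  (t=0,i=1, bit3=0)
  nb .#.: next=.  (t=0,i=5, bit2=0)
  nb ..#: next=#  (t=0,i=7, bit1=1)
  nb ...: next=.  (t=0,i=13, bit0=0)
  bits 00100010 = 34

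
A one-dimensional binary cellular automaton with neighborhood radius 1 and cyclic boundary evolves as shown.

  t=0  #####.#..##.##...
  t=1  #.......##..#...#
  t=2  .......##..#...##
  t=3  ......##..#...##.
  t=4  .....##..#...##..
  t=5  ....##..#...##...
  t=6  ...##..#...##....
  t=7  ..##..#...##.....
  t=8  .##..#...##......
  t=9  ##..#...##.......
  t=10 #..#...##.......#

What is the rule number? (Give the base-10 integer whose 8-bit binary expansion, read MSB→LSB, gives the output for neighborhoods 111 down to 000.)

  ### -> .   bit 7 = 0  t=0,i=1
  ##. -> .   bit 6 = 0  t=0,i=4
  #.# -> .   bit 5 = 0  t=0,i=5
  #.. -> .   bit 4 = 0  t=0,i=7
  .## -> #   bit 3 = 1  t=0,i=0
  .#. -> .   bit 2 = 0  t=0,i=6
  ..# -> #   bit 1 = 1  t=0,i=8
  ... -> .   bit 0 = 0  t=0,i=15
  bits 00001010 = 10

10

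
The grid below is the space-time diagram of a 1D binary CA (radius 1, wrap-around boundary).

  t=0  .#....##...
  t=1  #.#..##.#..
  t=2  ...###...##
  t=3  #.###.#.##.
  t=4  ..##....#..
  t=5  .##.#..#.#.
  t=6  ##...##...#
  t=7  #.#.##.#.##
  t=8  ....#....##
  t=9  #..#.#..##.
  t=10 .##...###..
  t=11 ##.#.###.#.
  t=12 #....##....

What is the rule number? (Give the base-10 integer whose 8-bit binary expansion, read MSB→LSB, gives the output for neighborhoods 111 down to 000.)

154

  ### -> #   bit 7 = 1  t=2,i=4
  ##. -> .   bit 6 = 0  t=0,i=7
  #.# -> .   bit 5 = 0  t=1,i=1
  #.. -> #   bit 4 = 1  t=0,i=2
  .## -> #   bit 3 = 1  t=0,i=6
  .#. -> .   bit 2 = 0  t=0,i=1
  ..# -> #   bit 1 = 1  t=0,i=0
  ... -> .   bit 0 = 0  t=0,i=3
  bits 10011010 = 154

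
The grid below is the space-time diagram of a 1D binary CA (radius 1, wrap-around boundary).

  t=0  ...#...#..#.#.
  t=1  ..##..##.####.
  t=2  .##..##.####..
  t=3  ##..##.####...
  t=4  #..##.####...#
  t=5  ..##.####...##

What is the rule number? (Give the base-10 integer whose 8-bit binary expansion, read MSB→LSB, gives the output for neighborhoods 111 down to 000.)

174

  ### -> #   bit 7 = 1  t=1,i=10
  ##. -> .   bit 6 = 0  t=1,i=3
  #.# -> #   bit 5 = 1  t=0,i=11
  #.. -> .   bit 4 = 0  t=0,i=4
  .## -> #   bit 3 = 1  t=1,i=2
  .#. -> #   bit 2 = 1  t=0,i=3
  ..# -> #   bit 1 = 1  t=0,i=2
  ... -> .   bit 0 = 0  t=0,i=0
  bits 10101110 = 174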